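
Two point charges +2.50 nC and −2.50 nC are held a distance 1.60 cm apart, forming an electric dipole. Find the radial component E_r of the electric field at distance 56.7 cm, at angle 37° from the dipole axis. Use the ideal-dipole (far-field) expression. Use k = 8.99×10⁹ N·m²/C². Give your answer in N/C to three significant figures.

E_r ≈ 3.15 N/C

Dipole moment p = qd = (2.50×10⁻⁹ C)(0.0160 m) = 4.00×10⁻¹¹ C·m.
For a dipole, E_r = (2kp cosθ)/r³.
kp/r³ = (8.99×10⁹)(4.00×10⁻¹¹)/(0.567)³ = 1.973 N/C.
E_r = 2·1.973·cos37° = 3.151 N/C.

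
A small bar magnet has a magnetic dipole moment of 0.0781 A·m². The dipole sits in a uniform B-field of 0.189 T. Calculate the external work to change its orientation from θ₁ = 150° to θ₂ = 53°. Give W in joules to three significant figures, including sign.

W ≈ -0.0217 J

W_ext = ΔU = −mB cosθ₂ + mB cosθ₁ = mB(cosθ₁ − cosθ₂).
W = (0.0781)(0.189)·(cos150° − cos53°) = (0.01476)·(-1.4678) = -0.02167 J.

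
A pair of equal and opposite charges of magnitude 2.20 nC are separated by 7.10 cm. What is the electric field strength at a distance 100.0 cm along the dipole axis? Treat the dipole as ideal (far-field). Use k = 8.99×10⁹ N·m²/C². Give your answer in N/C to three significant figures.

E ≈ 2.81 N/C

Dipole moment p = qd = (2.20×10⁻⁹ C)(0.0710 m) = 1.562×10⁻¹⁰ C·m.
On the dipole axis E = 2kp/r³.
E = 2·(8.99×10⁹)(1.562×10⁻¹⁰) / (1.00)³ = 2.808 N/C.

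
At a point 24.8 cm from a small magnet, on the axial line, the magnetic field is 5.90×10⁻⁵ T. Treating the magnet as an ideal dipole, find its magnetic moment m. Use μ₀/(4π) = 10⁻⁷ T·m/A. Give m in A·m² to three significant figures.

m ≈ 4.50 A·m²

On axis B = (μ₀/4π)·2m/r³, so m = Br³·4π/(μ₀·2).
m = (5.90×10⁻⁵)·(0.248)³ / (2·10⁻⁷) = 4.500 A·m².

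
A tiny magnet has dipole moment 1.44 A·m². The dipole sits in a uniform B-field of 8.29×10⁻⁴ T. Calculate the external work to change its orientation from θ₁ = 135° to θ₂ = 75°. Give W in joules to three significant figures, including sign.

W_ext = ΔU = −mB cosθ₂ + mB cosθ₁ = mB(cosθ₁ − cosθ₂).
W = (1.44)(8.29×10⁻⁴)·(cos135° − cos75°) = (0.001194)·(-0.9659) = -0.001153 J.

W ≈ -0.00115 J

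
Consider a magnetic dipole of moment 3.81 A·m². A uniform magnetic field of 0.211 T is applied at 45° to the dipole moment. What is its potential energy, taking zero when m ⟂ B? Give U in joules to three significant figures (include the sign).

U = −m·B = −mB cosθ.
U = −(3.81)(0.211)·cos45° = -0.5685 J.

U ≈ -0.568 J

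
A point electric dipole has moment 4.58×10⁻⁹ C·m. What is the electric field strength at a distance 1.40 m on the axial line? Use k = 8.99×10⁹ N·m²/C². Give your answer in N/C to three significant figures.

E ≈ 30.0 N/C

On the dipole axis E = 2kp/r³.
E = 2·(8.99×10⁹)(4.58×10⁻⁹) / (1.40)³ = 30.01 N/C.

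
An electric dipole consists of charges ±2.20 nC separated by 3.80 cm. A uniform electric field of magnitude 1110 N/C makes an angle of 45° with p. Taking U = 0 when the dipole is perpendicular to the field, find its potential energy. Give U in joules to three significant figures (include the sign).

U ≈ -6.56×10⁻⁸ J

Dipole moment p = qd = (2.20×10⁻⁹ C)(0.0380 m) = 8.36×10⁻¹¹ C·m.
U = −p·E = −pE cosθ.
U = −(8.36×10⁻¹¹)(1110)·cos45° = -6.562×10⁻⁸ J.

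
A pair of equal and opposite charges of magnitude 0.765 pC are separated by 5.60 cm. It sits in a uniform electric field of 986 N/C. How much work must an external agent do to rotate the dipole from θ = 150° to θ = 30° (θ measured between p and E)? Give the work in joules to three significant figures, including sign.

W ≈ -7.32×10⁻¹¹ J

Dipole moment p = qd = (7.65×10⁻¹³ C)(0.0560 m) = 4.284×10⁻¹⁴ C·m.
W_ext = ΔU = U(θ₂) − U(θ₁) = −pE cosθ₂ − (−pE cosθ₁) = pE(cosθ₁ − cosθ₂).
W = (4.284×10⁻¹⁴)(986)·(cos150° − cos30°) = (4.224×10⁻¹¹)·(-1.7321) = -7.316×10⁻¹¹ J.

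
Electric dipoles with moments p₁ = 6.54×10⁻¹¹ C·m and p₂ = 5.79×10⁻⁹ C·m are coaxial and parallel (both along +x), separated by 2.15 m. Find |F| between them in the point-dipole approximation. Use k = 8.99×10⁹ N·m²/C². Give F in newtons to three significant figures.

F ≈ 9.56×10⁻¹⁰ N

On-axis field of dipole 1 at distance r: E = 2kp₁/r³. Force on dipole 2 is F = p₂·dE/dr (gradient along axis).
dE/dr = −6kp₁/r⁴, so |F| = 6kp₁p₂/r⁴ (attractive for aligned moments).
F = 6(8.99×10⁹)(6.54×10⁻¹¹)(5.79×10⁻⁹)/(2.15)⁴ = 9.559×10⁻¹⁰ N.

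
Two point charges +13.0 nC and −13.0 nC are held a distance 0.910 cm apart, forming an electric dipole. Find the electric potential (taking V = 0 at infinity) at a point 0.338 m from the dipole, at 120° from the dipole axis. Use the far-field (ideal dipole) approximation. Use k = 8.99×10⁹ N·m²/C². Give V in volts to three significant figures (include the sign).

V ≈ -4.65 V

Dipole moment p = qd = (1.30×10⁻⁸ C)(0.00910 m) = 1.183×10⁻¹⁰ C·m.
The dipole potential is V = kp cosθ / r².
V = (8.99×10⁹)(1.183×10⁻¹⁰)·cos120° / (0.338)² = -4.655 V.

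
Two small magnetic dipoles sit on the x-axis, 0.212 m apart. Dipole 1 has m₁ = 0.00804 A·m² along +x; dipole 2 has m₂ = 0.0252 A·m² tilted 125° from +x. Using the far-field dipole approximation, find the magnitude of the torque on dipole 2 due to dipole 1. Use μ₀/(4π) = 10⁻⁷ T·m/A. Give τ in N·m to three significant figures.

τ ≈ 3.48×10⁻⁹ N·m

Dipole B is on the axis of dipole A, so B₁ there is axial: B₁ = (μ₀/4π)·2m₁/r³ along +x.
B₁ = 2(10⁻⁷)(0.00804)/(0.212)³ = 1.688×10⁻⁷ T.
τ = m₂ B₁ sinθ.
τ = (0.0252)(1.688×10⁻⁷)·sin125° = 3.484×10⁻⁹ N·m.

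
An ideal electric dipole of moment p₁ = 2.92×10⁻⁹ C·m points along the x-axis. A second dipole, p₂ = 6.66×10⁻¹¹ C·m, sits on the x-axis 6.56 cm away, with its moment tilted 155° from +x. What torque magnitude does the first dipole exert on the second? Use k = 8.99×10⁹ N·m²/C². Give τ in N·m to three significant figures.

The second dipole sits on the axis of the first, so the field there is axial: E₁ = 2kp₁/r³ along +x.
E₁ = 2(8.99×10⁹)(2.92×10⁻⁹)/(0.0656)³ = 1.860×10⁵ N/C.
Torque on the second dipole: τ = p₂ E₁ sinθ.
τ = (6.66×10⁻¹¹)(1.860×10⁵)·sin155° = 5.235×10⁻⁶ N·m.

τ ≈ 5.23×10⁻⁶ N·m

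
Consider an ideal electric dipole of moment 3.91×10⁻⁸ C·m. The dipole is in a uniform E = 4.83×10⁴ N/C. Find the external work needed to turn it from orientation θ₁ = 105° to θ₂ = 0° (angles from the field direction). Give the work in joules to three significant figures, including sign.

W_ext = ΔU = U(θ₂) − U(θ₁) = −pE cosθ₂ − (−pE cosθ₁) = pE(cosθ₁ − cosθ₂).
W = (3.91×10⁻⁸)(4.83×10⁴)·(cos105° − cos0°) = (0.001889)·(-1.2588) = -0.002377 J.

W ≈ -0.00238 J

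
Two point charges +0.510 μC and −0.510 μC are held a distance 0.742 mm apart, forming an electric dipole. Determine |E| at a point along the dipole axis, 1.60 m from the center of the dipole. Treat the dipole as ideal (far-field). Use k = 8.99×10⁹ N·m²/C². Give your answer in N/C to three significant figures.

E ≈ 1.66 N/C

Dipole moment p = qd = (5.10×10⁻⁷ C)(7.42×10⁻⁴ m) = 3.784×10⁻¹⁰ C·m.
On the dipole axis E = 2kp/r³.
E = 2·(8.99×10⁹)(3.784×10⁻¹⁰) / (1.60)³ = 1.661 N/C.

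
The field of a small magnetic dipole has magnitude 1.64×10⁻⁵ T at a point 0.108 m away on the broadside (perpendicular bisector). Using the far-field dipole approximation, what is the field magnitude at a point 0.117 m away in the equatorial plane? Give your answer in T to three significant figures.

Dipole fields scale as 1/r³ in the far field; the geometry is the same at both points.
B₂ = B₁ · (r₁/r₂)³ = 1.64×10⁻⁵ · (0.108/0.117)³.
(r₁/r₂)³ = (0.9231)³ = 0.7865.
B₂ ≈ 1.290×10⁻⁵ T.

B ≈ 1.29×10⁻⁵ T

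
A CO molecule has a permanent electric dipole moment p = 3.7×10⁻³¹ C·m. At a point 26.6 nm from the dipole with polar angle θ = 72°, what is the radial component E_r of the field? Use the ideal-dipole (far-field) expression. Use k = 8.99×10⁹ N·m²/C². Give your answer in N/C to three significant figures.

For a dipole, E_r = (2kp cosθ)/r³.
kp/r³ = (8.99×10⁹)(3.70×10⁻³¹)/(2.66×10⁻⁸)³ = 176.7 N/C.
E_r = 2·176.7·cos72° = 109.2 N/C.

E_r ≈ 109 N/C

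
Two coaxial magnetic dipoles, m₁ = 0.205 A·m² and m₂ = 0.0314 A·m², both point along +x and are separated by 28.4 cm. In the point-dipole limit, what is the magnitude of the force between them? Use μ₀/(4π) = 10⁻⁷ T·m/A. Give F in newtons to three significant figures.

F ≈ 5.94×10⁻⁷ N

On-axis B of dipole 1: B = (μ₀/4π)·2m₁/r³. Force on dipole 2: F = m₂·dB/dr.
dB/dr = −(μ₀/4π)·6m₁/r⁴, so |F| = (μ₀/4π)·6m₁m₂/r⁴.
F = 6(10⁻⁷)(0.205)(0.0314)/(0.284)⁴ = 5.937×10⁻⁷ N.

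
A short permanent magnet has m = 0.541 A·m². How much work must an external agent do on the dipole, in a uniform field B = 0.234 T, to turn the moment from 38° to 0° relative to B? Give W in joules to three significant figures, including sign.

W ≈ -0.0268 J

W_ext = ΔU = −mB cosθ₂ + mB cosθ₁ = mB(cosθ₁ − cosθ₂).
W = (0.541)(0.234)·(cos38° − cos0°) = (0.1266)·(-0.2120) = -0.02684 J.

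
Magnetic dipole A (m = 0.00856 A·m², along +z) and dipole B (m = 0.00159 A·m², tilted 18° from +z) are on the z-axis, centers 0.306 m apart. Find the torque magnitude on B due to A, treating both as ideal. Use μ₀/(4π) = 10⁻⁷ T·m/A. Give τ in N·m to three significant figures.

τ ≈ 2.94×10⁻¹¹ N·m

Dipole B is on the axis of dipole A, so B₁ there is axial: B₁ = (μ₀/4π)·2m₁/r³ along +z.
B₁ = 2(10⁻⁷)(0.00856)/(0.306)³ = 5.975×10⁻⁸ T.
τ = m₂ B₁ sinθ.
τ = (0.00159)(5.975×10⁻⁸)·sin18° = 2.936×10⁻¹¹ N·m.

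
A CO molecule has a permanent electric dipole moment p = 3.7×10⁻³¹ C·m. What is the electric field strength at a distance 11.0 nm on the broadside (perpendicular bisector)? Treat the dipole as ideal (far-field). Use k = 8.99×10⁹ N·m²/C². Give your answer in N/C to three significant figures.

E ≈ 2500 N/C

In the equatorial plane E = kp/r³.
E = (8.99×10⁹)(3.70×10⁻³¹) / (1.10×10⁻⁸)³ = 2499 N/C.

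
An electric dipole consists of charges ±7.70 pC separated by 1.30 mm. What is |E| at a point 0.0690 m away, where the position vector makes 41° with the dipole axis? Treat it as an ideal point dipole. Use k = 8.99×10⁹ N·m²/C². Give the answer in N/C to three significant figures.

Dipole moment p = qd = (7.70×10⁻¹² C)(0.00130 m) = 1.001×10⁻¹⁴ C·m.
At angle θ the dipole field magnitude is E = (kp/r³)·√(1 + 3cos²θ).
kp/r³ = (8.99×10⁹)(1.001×10⁻¹⁴) / (0.0690)³ = 0.2739 N/C.
√(1 + 3cos²41°) = √(1 + 3·0.5696) = √2.7088 ≈ 1.6458.
E ≈ 0.2739 × 1.646 = 0.4508 N/C.

E ≈ 0.451 N/C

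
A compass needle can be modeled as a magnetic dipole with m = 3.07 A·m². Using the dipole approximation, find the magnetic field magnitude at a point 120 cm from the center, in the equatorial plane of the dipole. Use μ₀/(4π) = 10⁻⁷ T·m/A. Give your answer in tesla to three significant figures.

In the equatorial plane B = (μ₀/4π)·m/r³ (half the axial value).
B = (10⁻⁷)·(3.07) / (1.20)³ = 1.777×10⁻⁷ T.

B ≈ 1.78×10⁻⁷ T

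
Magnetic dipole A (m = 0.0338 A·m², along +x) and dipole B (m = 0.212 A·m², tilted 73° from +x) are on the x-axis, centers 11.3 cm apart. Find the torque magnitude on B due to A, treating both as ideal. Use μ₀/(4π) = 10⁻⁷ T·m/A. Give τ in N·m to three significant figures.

Dipole B is on the axis of dipole A, so B₁ there is axial: B₁ = (μ₀/4π)·2m₁/r³ along +x.
B₁ = 2(10⁻⁷)(0.0338)/(0.113)³ = 4.685×10⁻⁶ T.
τ = m₂ B₁ sinθ.
τ = (0.212)(4.685×10⁻⁶)·sin73° = 9.498×10⁻⁷ N·m.

τ ≈ 9.50×10⁻⁷ N·m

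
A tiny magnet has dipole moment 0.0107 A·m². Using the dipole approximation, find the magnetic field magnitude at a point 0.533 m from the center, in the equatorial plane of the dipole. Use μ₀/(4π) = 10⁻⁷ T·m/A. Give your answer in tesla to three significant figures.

In the equatorial plane B = (μ₀/4π)·m/r³ (half the axial value).
B = (10⁻⁷)·(0.0107) / (0.533)³ = 7.066×10⁻⁹ T.

B ≈ 7.07×10⁻⁹ T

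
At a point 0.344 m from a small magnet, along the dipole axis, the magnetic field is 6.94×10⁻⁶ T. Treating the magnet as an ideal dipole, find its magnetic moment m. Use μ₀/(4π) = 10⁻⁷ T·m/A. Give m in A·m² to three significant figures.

m ≈ 1.41 A·m²

On axis B = (μ₀/4π)·2m/r³, so m = Br³·4π/(μ₀·2).
m = (6.94×10⁻⁶)·(0.344)³ / (2·10⁻⁷) = 1.413 A·m².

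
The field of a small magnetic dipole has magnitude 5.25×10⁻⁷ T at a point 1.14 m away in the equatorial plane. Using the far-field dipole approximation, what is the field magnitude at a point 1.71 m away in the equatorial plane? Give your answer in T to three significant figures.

Dipole fields scale as 1/r³ in the far field; the geometry is the same at both points.
B₂ = B₁ · (r₁/r₂)³ = 5.25×10⁻⁷ · (1.14/1.71)³.
(r₁/r₂)³ = (0.6667)³ = 0.2963.
B₂ ≈ 1.556×10⁻⁷ T.

B ≈ 1.56×10⁻⁷ T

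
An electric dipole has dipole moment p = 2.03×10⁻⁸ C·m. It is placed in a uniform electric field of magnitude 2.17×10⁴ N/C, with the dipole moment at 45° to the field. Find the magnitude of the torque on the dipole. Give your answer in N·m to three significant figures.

Torque on an electric dipole: τ = pE sinθ.
τ = (2.03×10⁻⁸)(2.17×10⁴)·sin45° = 3.115×10⁻⁴ N·m.

τ ≈ 3.11×10⁻⁴ N·m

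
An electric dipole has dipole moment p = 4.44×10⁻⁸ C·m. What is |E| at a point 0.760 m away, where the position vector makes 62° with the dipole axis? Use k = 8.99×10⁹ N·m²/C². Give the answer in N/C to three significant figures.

At angle θ the dipole field magnitude is E = (kp/r³)·√(1 + 3cos²θ).
kp/r³ = (8.99×10⁹)(4.44×10⁻⁸) / (0.760)³ = 909.3 N/C.
√(1 + 3cos²62°) = √(1 + 3·0.2204) = √1.6612 ≈ 1.2889.
E ≈ 909.3 × 1.289 = 1172 N/C.

E ≈ 1170 N/C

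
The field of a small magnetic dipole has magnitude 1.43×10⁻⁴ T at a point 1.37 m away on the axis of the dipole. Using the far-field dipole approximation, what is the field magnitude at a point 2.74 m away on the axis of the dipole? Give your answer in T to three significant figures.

Dipole fields scale as 1/r³ in the far field; the geometry is the same at both points.
B₂ = B₁ · (r₁/r₂)³ = 1.43×10⁻⁴ · (1.37/2.74)³.
(r₁/r₂)³ = (0.5)³ = 0.125.
B₂ ≈ 1.788×10⁻⁵ T.

B ≈ 1.79×10⁻⁵ T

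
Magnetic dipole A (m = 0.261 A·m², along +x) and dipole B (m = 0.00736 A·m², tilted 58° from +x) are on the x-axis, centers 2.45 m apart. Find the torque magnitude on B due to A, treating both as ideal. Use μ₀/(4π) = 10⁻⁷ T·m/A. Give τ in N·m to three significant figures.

Dipole B is on the axis of dipole A, so B₁ there is axial: B₁ = (μ₀/4π)·2m₁/r³ along +x.
B₁ = 2(10⁻⁷)(0.261)/(2.45)³ = 3.550×10⁻⁹ T.
τ = m₂ B₁ sinθ.
τ = (0.00736)(3.550×10⁻⁹)·sin58° = 2.215×10⁻¹¹ N·m.

τ ≈ 2.22×10⁻¹¹ N·m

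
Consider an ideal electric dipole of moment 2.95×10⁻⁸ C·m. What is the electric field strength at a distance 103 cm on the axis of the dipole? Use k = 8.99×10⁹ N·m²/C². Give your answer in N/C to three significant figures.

On the dipole axis E = 2kp/r³.
E = 2·(8.99×10⁹)(2.95×10⁻⁸) / (1.03)³ = 485.4 N/C.

E ≈ 485 N/C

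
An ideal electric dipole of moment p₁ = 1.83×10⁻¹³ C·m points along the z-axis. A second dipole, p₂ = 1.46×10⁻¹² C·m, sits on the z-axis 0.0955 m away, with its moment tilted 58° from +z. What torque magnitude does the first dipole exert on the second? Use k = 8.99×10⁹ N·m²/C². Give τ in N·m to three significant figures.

τ ≈ 4.68×10⁻¹² N·m

The second dipole sits on the axis of the first, so the field there is axial: E₁ = 2kp₁/r³ along +z.
E₁ = 2(8.99×10⁹)(1.83×10⁻¹³)/(0.0955)³ = 3.778 N/C.
Torque on the second dipole: τ = p₂ E₁ sinθ.
τ = (1.46×10⁻¹²)(3.778)·sin58° = 4.677×10⁻¹² N·m.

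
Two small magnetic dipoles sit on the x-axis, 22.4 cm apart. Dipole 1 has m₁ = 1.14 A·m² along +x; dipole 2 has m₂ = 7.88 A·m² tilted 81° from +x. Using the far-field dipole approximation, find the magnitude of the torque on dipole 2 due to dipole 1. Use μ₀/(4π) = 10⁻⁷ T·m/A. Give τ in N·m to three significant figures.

τ ≈ 1.58×10⁻⁴ N·m

Dipole B is on the axis of dipole A, so B₁ there is axial: B₁ = (μ₀/4π)·2m₁/r³ along +x.
B₁ = 2(10⁻⁷)(1.14)/(0.224)³ = 2.029×10⁻⁵ T.
τ = m₂ B₁ sinθ.
τ = (7.88)(2.029×10⁻⁵)·sin81° = 1.579×10⁻⁴ N·m.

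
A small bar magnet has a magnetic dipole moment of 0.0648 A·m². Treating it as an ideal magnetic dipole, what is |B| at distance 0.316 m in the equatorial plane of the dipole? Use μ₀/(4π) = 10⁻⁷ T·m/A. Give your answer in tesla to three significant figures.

In the equatorial plane B = (μ₀/4π)·m/r³ (half the axial value).
B = (10⁻⁷)·(0.0648) / (0.316)³ = 2.054×10⁻⁷ T.

B ≈ 2.05×10⁻⁷ T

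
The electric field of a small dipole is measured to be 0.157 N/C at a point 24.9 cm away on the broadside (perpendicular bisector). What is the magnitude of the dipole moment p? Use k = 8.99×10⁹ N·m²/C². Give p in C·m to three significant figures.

In the equatorial plane E = kp/r³, so p = Er³/(k).
p = (0.157)·(0.249)³ / (8.99×10⁹) = 2.696×10⁻¹³ C·m.

p ≈ 2.70×10⁻¹³ C·m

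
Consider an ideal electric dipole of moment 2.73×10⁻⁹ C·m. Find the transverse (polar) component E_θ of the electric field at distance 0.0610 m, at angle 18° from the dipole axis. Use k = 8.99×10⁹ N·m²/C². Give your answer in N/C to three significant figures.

E_θ ≈ 3.34×10⁴ N/C

For a dipole, E_θ = (kp sinθ)/r³.
kp/r³ = (8.99×10⁹)(2.73×10⁻⁹)/(0.0610)³ = 1.081×10⁵ N/C.
E_θ = 1.081×10⁵·sin18° = 3.341×10⁴ N/C.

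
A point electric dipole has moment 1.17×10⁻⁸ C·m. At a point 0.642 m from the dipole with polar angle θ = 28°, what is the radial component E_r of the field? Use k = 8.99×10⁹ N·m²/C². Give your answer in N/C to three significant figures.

E_r ≈ 702 N/C

For a dipole, E_r = (2kp cosθ)/r³.
kp/r³ = (8.99×10⁹)(1.17×10⁻⁸)/(0.642)³ = 397.5 N/C.
E_r = 2·397.5·cos28° = 701.9 N/C.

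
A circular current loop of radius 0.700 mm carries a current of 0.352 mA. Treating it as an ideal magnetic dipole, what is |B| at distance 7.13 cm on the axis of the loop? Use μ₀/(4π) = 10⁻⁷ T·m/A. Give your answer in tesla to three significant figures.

Magnetic moment m = IA = Iπa² = (3.52×10⁻⁴)·π·(7.00×10⁻⁴)² = 5.419×10⁻¹⁰ A·m².
On axis B = (μ₀/4π)·2m/r³.
B = 2·(10⁻⁷)·(5.419×10⁻¹⁰) / (0.0713)³ = 2.990×10⁻¹³ T.

B ≈ 2.99×10⁻¹³ T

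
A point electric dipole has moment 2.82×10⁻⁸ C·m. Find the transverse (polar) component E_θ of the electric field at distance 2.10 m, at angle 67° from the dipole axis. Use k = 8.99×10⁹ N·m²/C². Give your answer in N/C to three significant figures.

E_θ ≈ 25.2 N/C

For a dipole, E_θ = (kp sinθ)/r³.
kp/r³ = (8.99×10⁹)(2.82×10⁻⁸)/(2.10)³ = 27.37 N/C.
E_θ = 27.37·sin67° = 25.20 N/C.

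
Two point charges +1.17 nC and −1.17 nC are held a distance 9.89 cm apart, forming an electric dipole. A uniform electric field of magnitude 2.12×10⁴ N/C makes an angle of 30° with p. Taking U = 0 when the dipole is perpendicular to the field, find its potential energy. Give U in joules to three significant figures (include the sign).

Dipole moment p = qd = (1.17×10⁻⁹ C)(0.0989 m) = 1.157×10⁻¹⁰ C·m.
U = −p·E = −pE cosθ.
U = −(1.157×10⁻¹⁰)(2.12×10⁴)·cos30° = -2.124×10⁻⁶ J.

U ≈ -2.12×10⁻⁶ J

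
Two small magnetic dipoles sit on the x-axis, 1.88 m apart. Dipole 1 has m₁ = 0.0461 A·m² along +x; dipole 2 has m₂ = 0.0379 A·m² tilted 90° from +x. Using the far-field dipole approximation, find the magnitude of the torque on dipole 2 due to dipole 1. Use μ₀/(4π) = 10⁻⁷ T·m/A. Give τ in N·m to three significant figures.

Dipole B is on the axis of dipole A, so B₁ there is axial: B₁ = (μ₀/4π)·2m₁/r³ along +x.
B₁ = 2(10⁻⁷)(0.0461)/(1.88)³ = 1.388×10⁻⁹ T.
τ = m₂ B₁ sinθ.
τ = (0.0379)(1.388×10⁻⁹)·sin90° = 5.259×10⁻¹¹ N·m.

τ ≈ 5.26×10⁻¹¹ N·m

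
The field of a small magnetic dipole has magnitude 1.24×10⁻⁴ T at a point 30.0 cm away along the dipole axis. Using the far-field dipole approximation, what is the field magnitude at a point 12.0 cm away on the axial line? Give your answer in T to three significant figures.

B ≈ 0.00194 T

Dipole fields scale as 1/r³ in the far field; the geometry is the same at both points.
B₂ = B₁ · (r₁/r₂)³ = 1.24×10⁻⁴ · (30.0/12.0)³.
(r₁/r₂)³ = (2.5)³ = 15.62.
B₂ ≈ 0.001938 T.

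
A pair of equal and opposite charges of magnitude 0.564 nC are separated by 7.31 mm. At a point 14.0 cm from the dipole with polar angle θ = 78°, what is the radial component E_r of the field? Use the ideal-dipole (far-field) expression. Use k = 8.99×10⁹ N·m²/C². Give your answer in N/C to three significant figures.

E_r ≈ 5.62 N/C

Dipole moment p = qd = (5.64×10⁻¹⁰ C)(0.00731 m) = 4.123×10⁻¹² C·m.
For a dipole, E_r = (2kp cosθ)/r³.
kp/r³ = (8.99×10⁹)(4.123×10⁻¹²)/(0.140)³ = 13.51 N/C.
E_r = 2·13.51·cos78° = 5.617 N/C.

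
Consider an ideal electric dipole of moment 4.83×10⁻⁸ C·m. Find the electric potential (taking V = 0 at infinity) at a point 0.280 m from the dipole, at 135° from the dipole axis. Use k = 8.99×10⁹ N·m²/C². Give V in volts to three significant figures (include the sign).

The dipole potential is V = kp cosθ / r².
V = (8.99×10⁹)(4.83×10⁻⁸)·cos135° / (0.280)² = -3916 V.

V ≈ -3920 V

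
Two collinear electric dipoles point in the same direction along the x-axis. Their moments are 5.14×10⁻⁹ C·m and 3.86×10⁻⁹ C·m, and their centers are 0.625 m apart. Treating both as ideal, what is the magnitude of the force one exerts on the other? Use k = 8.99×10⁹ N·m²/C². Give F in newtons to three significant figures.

F ≈ 7.01×10⁻⁶ N

On-axis field of dipole 1 at distance r: E = 2kp₁/r³. Force on dipole 2 is F = p₂·dE/dr (gradient along axis).
dE/dr = −6kp₁/r⁴, so |F| = 6kp₁p₂/r⁴ (attractive for aligned moments).
F = 6(8.99×10⁹)(5.14×10⁻⁹)(3.86×10⁻⁹)/(0.625)⁴ = 7.014×10⁻⁶ N.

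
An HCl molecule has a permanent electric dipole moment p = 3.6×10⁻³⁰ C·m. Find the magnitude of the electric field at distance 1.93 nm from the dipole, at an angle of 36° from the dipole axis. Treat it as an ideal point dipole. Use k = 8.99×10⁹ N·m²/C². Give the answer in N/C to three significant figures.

At angle θ the dipole field magnitude is E = (kp/r³)·√(1 + 3cos²θ).
kp/r³ = (8.99×10⁹)(3.60×10⁻³⁰) / (1.93×10⁻⁹)³ = 4.502×10⁶ N/C.
√(1 + 3cos²36°) = √(1 + 3·0.6545) = √2.9635 ≈ 1.7215.
E ≈ 4.502×10⁶ × 1.721 = 7.750×10⁶ N/C.

E ≈ 7.75×10⁶ N/C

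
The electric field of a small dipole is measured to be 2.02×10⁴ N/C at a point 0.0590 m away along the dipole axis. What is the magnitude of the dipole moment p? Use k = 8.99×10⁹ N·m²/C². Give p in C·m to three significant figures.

On axis E = 2kp/r³, so p = Er³/(2k).
p = (2.02×10⁴)·(0.0590)³ / (2·8.99×10⁹) = 2.307×10⁻¹⁰ C·m.

p ≈ 2.31×10⁻¹⁰ C·m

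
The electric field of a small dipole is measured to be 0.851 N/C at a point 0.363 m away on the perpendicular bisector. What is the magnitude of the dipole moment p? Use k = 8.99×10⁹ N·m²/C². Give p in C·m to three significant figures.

p ≈ 4.53×10⁻¹² C·m

In the equatorial plane E = kp/r³, so p = Er³/(k).
p = (0.851)·(0.363)³ / (8.99×10⁹) = 4.528×10⁻¹² C·m.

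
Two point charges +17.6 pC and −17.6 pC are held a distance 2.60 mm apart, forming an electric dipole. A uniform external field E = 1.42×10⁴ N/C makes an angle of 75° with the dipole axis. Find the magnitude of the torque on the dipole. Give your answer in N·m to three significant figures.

Dipole moment p = qd = (1.76×10⁻¹¹ C)(0.00260 m) = 4.576×10⁻¹⁴ C·m.
Torque on an electric dipole: τ = pE sinθ.
τ = (4.576×10⁻¹⁴)(1.42×10⁴)·sin75° = 6.277×10⁻¹⁰ N·m.

τ ≈ 6.28×10⁻¹⁰ N·m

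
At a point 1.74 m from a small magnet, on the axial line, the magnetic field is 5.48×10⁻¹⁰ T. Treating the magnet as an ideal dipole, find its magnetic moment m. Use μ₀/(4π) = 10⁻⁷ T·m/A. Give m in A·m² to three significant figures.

m ≈ 0.0144 A·m²

On axis B = (μ₀/4π)·2m/r³, so m = Br³·4π/(μ₀·2).
m = (5.48×10⁻¹⁰)·(1.74)³ / (2·10⁻⁷) = 0.01443 A·m².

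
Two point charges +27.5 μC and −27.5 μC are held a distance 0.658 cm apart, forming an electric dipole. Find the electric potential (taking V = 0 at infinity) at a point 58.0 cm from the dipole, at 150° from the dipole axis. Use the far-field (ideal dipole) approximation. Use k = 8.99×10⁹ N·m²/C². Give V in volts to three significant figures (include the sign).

Dipole moment p = qd = (2.75×10⁻⁵ C)(0.00658 m) = 1.81×10⁻⁷ C·m.
The dipole potential is V = kp cosθ / r².
V = (8.99×10⁹)(1.81×10⁻⁷)·cos150° / (0.580)² = -4189 V.

V ≈ -4190 V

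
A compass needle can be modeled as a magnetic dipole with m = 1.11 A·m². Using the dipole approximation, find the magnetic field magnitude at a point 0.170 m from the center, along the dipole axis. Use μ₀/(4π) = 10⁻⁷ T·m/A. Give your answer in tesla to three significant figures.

B ≈ 4.52×10⁻⁵ T

On axis B = (μ₀/4π)·2m/r³.
B = 2·(10⁻⁷)·(1.11) / (0.170)³ = 4.519×10⁻⁵ T.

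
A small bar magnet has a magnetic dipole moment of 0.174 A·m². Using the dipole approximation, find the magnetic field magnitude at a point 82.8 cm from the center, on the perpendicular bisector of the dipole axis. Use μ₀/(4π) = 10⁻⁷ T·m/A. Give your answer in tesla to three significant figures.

In the equatorial plane B = (μ₀/4π)·m/r³ (half the axial value).
B = (10⁻⁷)·(0.174) / (0.828)³ = 3.065×10⁻⁸ T.

B ≈ 3.07×10⁻⁸ T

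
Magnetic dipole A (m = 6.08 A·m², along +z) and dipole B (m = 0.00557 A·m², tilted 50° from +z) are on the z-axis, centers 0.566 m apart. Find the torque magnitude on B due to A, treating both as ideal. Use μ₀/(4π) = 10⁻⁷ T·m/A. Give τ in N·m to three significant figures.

τ ≈ 2.86×10⁻⁸ N·m

Dipole B is on the axis of dipole A, so B₁ there is axial: B₁ = (μ₀/4π)·2m₁/r³ along +z.
B₁ = 2(10⁻⁷)(6.08)/(0.566)³ = 6.706×10⁻⁶ T.
τ = m₂ B₁ sinθ.
τ = (0.00557)(6.706×10⁻⁶)·sin50° = 2.861×10⁻⁸ N·m.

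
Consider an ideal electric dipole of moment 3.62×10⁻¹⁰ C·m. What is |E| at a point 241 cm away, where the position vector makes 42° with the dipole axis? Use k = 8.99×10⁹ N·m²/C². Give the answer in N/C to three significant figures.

E ≈ 0.379 N/C

At angle θ the dipole field magnitude is E = (kp/r³)·√(1 + 3cos²θ).
kp/r³ = (8.99×10⁹)(3.62×10⁻¹⁰) / (2.41)³ = 0.2325 N/C.
√(1 + 3cos²42°) = √(1 + 3·0.5523) = √2.6568 ≈ 1.6300.
E ≈ 0.2325 × 1.630 = 0.3790 N/C.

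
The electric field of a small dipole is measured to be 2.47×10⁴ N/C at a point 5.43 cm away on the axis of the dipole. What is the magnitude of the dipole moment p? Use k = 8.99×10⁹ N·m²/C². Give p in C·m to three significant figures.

p ≈ 2.20×10⁻¹⁰ C·m

On axis E = 2kp/r³, so p = Er³/(2k).
p = (2.47×10⁴)·(0.0543)³ / (2·8.99×10⁹) = 2.199×10⁻¹⁰ C·m.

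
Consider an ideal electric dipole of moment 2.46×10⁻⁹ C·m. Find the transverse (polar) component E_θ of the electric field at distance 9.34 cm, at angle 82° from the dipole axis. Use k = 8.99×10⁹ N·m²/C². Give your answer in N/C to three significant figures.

For a dipole, E_θ = (kp sinθ)/r³.
kp/r³ = (8.99×10⁹)(2.46×10⁻⁹)/(0.0934)³ = 2.714×10⁴ N/C.
E_θ = 2.714×10⁴·sin82° = 2.688×10⁴ N/C.

E_θ ≈ 2.69×10⁴ N/C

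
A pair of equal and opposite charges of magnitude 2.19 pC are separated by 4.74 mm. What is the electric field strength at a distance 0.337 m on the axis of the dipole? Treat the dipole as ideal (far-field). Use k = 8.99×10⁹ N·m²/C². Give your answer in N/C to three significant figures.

Dipole moment p = qd = (2.19×10⁻¹² C)(0.00474 m) = 1.038×10⁻¹⁴ C·m.
On the dipole axis E = 2kp/r³.
E = 2·(8.99×10⁹)(1.038×10⁻¹⁴) / (0.337)³ = 0.004876 N/C.

E ≈ 0.00488 N/C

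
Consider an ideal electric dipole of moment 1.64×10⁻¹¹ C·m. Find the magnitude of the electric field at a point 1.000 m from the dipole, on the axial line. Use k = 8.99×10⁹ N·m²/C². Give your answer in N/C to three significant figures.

On the dipole axis E = 2kp/r³.
E = 2·(8.99×10⁹)(1.64×10⁻¹¹) / (1.00)³ = 0.2949 N/C.

E ≈ 0.295 N/C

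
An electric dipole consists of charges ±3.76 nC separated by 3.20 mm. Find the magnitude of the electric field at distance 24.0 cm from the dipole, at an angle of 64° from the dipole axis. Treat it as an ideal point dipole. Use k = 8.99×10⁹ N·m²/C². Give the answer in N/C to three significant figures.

Dipole moment p = qd = (3.76×10⁻⁹ C)(0.00320 m) = 1.203×10⁻¹¹ C·m.
At angle θ the dipole field magnitude is E = (kp/r³)·√(1 + 3cos²θ).
kp/r³ = (8.99×10⁹)(1.203×10⁻¹¹) / (0.240)³ = 7.823 N/C.
√(1 + 3cos²64°) = √(1 + 3·0.1922) = √1.5765 ≈ 1.2556.
E ≈ 7.823 × 1.256 = 9.823 N/C.

E ≈ 9.82 N/C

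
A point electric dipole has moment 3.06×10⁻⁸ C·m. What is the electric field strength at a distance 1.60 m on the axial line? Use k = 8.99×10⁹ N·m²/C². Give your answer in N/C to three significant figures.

E ≈ 134 N/C

On the dipole axis E = 2kp/r³.
E = 2·(8.99×10⁹)(3.06×10⁻⁸) / (1.60)³ = 134.3 N/C.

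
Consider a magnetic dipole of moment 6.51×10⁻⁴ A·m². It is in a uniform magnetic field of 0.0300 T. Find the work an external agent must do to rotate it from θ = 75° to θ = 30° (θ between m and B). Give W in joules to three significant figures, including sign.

W ≈ -1.19×10⁻⁵ J

W_ext = ΔU = −mB cosθ₂ + mB cosθ₁ = mB(cosθ₁ − cosθ₂).
W = (6.51×10⁻⁴)(0.0300)·(cos75° − cos30°) = (1.953×10⁻⁵)·(-0.6072) = -1.186×10⁻⁵ J.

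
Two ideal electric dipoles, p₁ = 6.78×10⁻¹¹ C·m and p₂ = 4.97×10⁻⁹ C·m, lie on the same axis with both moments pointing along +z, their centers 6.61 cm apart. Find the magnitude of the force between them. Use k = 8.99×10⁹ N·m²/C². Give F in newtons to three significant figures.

F ≈ 9.52×10⁻⁴ N

On-axis field of dipole 1 at distance r: E = 2kp₁/r³. Force on dipole 2 is F = p₂·dE/dr (gradient along axis).
dE/dr = −6kp₁/r⁴, so |F| = 6kp₁p₂/r⁴ (attractive for aligned moments).
F = 6(8.99×10⁹)(6.78×10⁻¹¹)(4.97×10⁻⁹)/(0.0661)⁴ = 9.521×10⁻⁴ N.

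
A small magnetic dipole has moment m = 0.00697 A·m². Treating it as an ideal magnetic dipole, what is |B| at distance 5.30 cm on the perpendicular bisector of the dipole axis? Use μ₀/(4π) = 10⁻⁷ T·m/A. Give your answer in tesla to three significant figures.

In the equatorial plane B = (μ₀/4π)·m/r³ (half the axial value).
B = (10⁻⁷)·(0.00697) / (0.0530)³ = 4.682×10⁻⁶ T.

B ≈ 4.68×10⁻⁶ T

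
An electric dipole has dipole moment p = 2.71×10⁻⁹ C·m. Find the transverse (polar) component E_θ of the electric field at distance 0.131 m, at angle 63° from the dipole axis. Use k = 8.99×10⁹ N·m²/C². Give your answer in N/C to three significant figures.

E_θ ≈ 9660 N/C

For a dipole, E_θ = (kp sinθ)/r³.
kp/r³ = (8.99×10⁹)(2.71×10⁻⁹)/(0.131)³ = 1.084×10⁴ N/C.
E_θ = 1.084×10⁴·sin63° = 9656 N/C.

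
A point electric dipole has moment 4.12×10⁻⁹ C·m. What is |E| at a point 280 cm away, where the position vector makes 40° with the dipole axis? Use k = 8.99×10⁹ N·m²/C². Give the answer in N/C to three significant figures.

At angle θ the dipole field magnitude is E = (kp/r³)·√(1 + 3cos²θ).
kp/r³ = (8.99×10⁹)(4.12×10⁻⁹) / (2.80)³ = 1.687 N/C.
√(1 + 3cos²40°) = √(1 + 3·0.5868) = √2.7605 ≈ 1.6615.
E ≈ 1.687 × 1.661 = 2.803 N/C.

E ≈ 2.80 N/C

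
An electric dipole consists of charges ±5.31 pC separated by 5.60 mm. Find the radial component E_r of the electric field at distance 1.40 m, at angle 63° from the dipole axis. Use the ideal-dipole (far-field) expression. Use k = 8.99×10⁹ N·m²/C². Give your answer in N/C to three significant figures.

E_r ≈ 8.85×10⁻⁵ N/C

Dipole moment p = qd = (5.31×10⁻¹² C)(0.00560 m) = 2.974×10⁻¹⁴ C·m.
For a dipole, E_r = (2kp cosθ)/r³.
kp/r³ = (8.99×10⁹)(2.974×10⁻¹⁴)/(1.40)³ = 9.744×10⁻⁵ N/C.
E_r = 2·9.744×10⁻⁵·cos63° = 8.847×10⁻⁵ N/C.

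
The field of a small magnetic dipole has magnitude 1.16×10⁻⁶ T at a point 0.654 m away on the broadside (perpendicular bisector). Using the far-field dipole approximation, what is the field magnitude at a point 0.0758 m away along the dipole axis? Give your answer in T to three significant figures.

Dipole fields scale as 1/r³ in the far field.
The axial field is twice the equatorial field at the same r, so the geometry factor is 2/1.
B₂ = B₁ · (2/1) · (r₁/r₂)³ = 1.16×10⁻⁶ · 2 · (0.654/0.0758)³.
(r₁/r₂)³ = (8.628)³ = 642.3.
B₂ ≈ 0.001490 T.

B ≈ 0.00149 T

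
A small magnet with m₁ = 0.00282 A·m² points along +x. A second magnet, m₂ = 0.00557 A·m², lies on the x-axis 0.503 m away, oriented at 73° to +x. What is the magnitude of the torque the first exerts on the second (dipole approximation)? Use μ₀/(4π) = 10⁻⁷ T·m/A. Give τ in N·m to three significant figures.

Dipole B is on the axis of dipole A, so B₁ there is axial: B₁ = (μ₀/4π)·2m₁/r³ along +x.
B₁ = 2(10⁻⁷)(0.00282)/(0.503)³ = 4.432×10⁻⁹ T.
τ = m₂ B₁ sinθ.
τ = (0.00557)(4.432×10⁻⁹)·sin73° = 2.361×10⁻¹¹ N·m.

τ ≈ 2.36×10⁻¹¹ N·m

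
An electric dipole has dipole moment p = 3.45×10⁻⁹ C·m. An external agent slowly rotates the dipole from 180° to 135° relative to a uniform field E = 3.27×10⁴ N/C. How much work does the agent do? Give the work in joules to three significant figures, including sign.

W ≈ -3.30×10⁻⁵ J

W_ext = ΔU = U(θ₂) − U(θ₁) = −pE cosθ₂ − (−pE cosθ₁) = pE(cosθ₁ − cosθ₂).
W = (3.45×10⁻⁹)(3.27×10⁴)·(cos180° − cos135°) = (1.128×10⁻⁴)·(-0.2929) = -3.304×10⁻⁵ J.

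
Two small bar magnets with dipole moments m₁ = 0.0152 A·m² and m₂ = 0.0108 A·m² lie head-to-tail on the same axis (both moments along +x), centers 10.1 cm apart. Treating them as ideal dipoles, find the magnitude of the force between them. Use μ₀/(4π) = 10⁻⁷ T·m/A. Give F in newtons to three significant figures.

On-axis B of dipole 1: B = (μ₀/4π)·2m₁/r³. Force on dipole 2: F = m₂·dB/dr.
dB/dr = −(μ₀/4π)·6m₁/r⁴, so |F| = (μ₀/4π)·6m₁m₂/r⁴.
F = 6(10⁻⁷)(0.0152)(0.0108)/(0.101)⁴ = 9.465×10⁻⁷ N.

F ≈ 9.47×10⁻⁷ N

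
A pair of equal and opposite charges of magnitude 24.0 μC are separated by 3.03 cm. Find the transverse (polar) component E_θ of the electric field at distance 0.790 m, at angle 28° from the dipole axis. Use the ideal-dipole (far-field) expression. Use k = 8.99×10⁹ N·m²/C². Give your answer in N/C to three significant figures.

E_θ ≈ 6230 N/C

Dipole moment p = qd = (2.40×10⁻⁵ C)(0.0303 m) = 7.272×10⁻⁷ C·m.
For a dipole, E_θ = (kp sinθ)/r³.
kp/r³ = (8.99×10⁹)(7.272×10⁻⁷)/(0.790)³ = 1.326×10⁴ N/C.
E_θ = 1.326×10⁴·sin28° = 6225 N/C.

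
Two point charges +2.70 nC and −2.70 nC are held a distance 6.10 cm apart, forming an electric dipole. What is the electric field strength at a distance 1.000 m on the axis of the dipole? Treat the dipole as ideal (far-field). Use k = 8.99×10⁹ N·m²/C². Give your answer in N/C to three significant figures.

E ≈ 2.96 N/C

Dipole moment p = qd = (2.70×10⁻⁹ C)(0.0610 m) = 1.647×10⁻¹⁰ C·m.
On the dipole axis E = 2kp/r³.
E = 2·(8.99×10⁹)(1.647×10⁻¹⁰) / (1.00)³ = 2.961 N/C.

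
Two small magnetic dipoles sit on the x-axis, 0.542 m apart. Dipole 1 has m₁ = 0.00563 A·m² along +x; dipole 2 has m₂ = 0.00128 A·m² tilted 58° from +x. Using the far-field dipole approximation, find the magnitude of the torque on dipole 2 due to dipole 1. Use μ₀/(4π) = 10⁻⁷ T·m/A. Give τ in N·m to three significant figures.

Dipole B is on the axis of dipole A, so B₁ there is axial: B₁ = (μ₀/4π)·2m₁/r³ along +x.
B₁ = 2(10⁻⁷)(0.00563)/(0.542)³ = 7.072×10⁻⁹ T.
τ = m₂ B₁ sinθ.
τ = (0.00128)(7.072×10⁻⁹)·sin58° = 7.677×10⁻¹² N·m.

τ ≈ 7.68×10⁻¹² N·m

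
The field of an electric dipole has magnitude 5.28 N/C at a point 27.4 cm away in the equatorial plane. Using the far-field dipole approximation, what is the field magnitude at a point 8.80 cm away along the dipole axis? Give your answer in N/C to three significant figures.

Dipole fields scale as 1/r³ in the far field.
The axial field is twice the equatorial field at the same r, so the geometry factor is 2/1.
E₂ = E₁ · (2/1) · (r₁/r₂)³ = 5.28 · 2 · (27.4/8.80)³.
(r₁/r₂)³ = (3.114)³ = 30.19.
E₂ ≈ 318.8 N/C.

E ≈ 319 N/C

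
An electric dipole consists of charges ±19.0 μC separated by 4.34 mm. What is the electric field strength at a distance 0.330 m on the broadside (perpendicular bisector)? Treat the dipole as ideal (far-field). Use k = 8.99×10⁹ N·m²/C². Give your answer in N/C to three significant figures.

Dipole moment p = qd = (1.90×10⁻⁵ C)(0.00434 m) = 8.246×10⁻⁸ C·m.
In the equatorial plane E = kp/r³.
E = (8.99×10⁹)(8.246×10⁻⁸) / (0.330)³ = 2.063×10⁴ N/C.

E ≈ 2.06×10⁴ N/C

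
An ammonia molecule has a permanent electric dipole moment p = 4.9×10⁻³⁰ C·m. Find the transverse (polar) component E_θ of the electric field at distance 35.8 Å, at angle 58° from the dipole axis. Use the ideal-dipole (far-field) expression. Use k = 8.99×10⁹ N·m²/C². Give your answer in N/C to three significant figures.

E_θ ≈ 8.14×10⁵ N/C

For a dipole, E_θ = (kp sinθ)/r³.
kp/r³ = (8.99×10⁹)(4.90×10⁻³⁰)/(3.58×10⁻⁹)³ = 9.601×10⁵ N/C.
E_θ = 9.601×10⁵·sin58° = 8.142×10⁵ N/C.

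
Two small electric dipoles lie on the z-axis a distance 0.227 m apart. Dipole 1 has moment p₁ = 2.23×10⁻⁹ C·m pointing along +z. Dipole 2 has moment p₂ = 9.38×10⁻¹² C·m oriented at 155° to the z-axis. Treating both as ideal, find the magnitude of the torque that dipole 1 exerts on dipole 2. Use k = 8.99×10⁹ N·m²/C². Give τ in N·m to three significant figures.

The second dipole sits on the axis of the first, so the field there is axial: E₁ = 2kp₁/r³ along +z.
E₁ = 2(8.99×10⁹)(2.23×10⁻⁹)/(0.227)³ = 3428 N/C.
Torque on the second dipole: τ = p₂ E₁ sinθ.
τ = (9.38×10⁻¹²)(3428)·sin155° = 1.359×10⁻⁸ N·m.

τ ≈ 1.36×10⁻⁸ N·m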